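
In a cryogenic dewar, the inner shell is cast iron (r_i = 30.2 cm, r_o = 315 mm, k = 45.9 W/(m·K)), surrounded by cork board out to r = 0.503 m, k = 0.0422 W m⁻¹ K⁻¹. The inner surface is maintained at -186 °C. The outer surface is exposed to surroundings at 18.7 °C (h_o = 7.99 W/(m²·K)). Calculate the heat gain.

Resistance network (inner→outer):
  R_cast iron = (1/0.302 − 1/0.315)/(4πk) = 0.1367/(4π·45.9) = 2.369×10^-4 K/W
  R_cork board = (1/0.315 − 1/0.503)/(4πk) = 1.187/(4π·0.0422) = 2.237 K/W
  R_conv,out = 1/(4πr²h) = 1/(4π·0.503²·7.99) = 0.03936 K/W
ΣR = 2.369×10^-4 + 2.237 + 0.03936 = 2.277 K/W
Q = ΔT/ΣR = (-186 °C − 18.7 °C)/2.277 = -89.9 W
(Negative Q ⇒ heat flows inward; heat gain = 89.9 W.)

Q = 89.9 W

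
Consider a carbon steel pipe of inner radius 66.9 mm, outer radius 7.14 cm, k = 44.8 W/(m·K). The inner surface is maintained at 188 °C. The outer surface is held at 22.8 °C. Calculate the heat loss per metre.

Q' = 7.14×10^5 W/m

Q' = 2πk·ΔT/ln(r₂/r₁) = 2π × 44.8 × 165.2 / ln(0.0714/0.0669) = 7.14×10^5 W/m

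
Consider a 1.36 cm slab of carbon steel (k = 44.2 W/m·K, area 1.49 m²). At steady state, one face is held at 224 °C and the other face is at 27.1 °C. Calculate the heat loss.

Q = 953 kW

Q = kA·ΔT/L = 44.2 × 1.49 × |224 °C − 27.1 °C| / 0.0136 = 9.53×10^5 W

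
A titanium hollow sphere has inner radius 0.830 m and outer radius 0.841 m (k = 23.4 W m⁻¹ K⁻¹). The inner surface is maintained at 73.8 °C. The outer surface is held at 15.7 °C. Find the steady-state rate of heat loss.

Q = 4πk·ΔT/(1/r₁ − 1/r₂) = 4π × 23.4 × 58.1 / (1/0.830 − 1/0.841) = 1.08×10^6 W

Q = 1080 kW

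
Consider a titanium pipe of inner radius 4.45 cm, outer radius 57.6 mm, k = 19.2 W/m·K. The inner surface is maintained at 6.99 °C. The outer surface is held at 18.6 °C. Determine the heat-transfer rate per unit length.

Q' = 5430 W/m

Q' = 2πk·ΔT/ln(r₂/r₁) = 2π × 19.2 × 11.61 / ln(0.0576/0.0445) = 5430 W/m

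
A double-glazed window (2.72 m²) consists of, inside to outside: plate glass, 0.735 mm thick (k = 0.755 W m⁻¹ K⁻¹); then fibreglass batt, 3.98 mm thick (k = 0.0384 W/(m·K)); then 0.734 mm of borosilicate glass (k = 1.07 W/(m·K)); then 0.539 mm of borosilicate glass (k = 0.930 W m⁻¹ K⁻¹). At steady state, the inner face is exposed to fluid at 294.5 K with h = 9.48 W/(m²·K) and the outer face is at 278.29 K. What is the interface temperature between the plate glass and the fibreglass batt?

T = 286.3 K

Resistance network (inner→outer):
  R_conv,in = 1/(hA) = 1/(9.48·2.72) = 0.03878 K/W
  R_plate glass = L/(kA) = 7.35×10^-4/(0.755·2.72) = 3.579×10^-4 K/W
  R_fibreglass batt = L/(kA) = 0.00398/(0.0384·2.72) = 0.03811 K/W
  R_borosilicate glass = L/(kA) = 7.34×10^-4/(1.07·2.72) = 2.522×10^-4 K/W
  R_borosilicate glass = L/(kA) = 5.39×10^-4/(0.930·2.72) = 2.131×10^-4 K/W
ΣR = 0.03878 + 3.579×10^-4 + 0.03811 + 2.522×10^-4 + 2.131×10^-4 = 0.07771 K/W
Q = ΔT/ΣR = (294.5 K − 278.29 K)/0.07771 = 208.6 W
From the inner boundary to the plate glass/fibreglass batt interface, ΣR_partial = 0.03914 K/W.
T_interface = T_in − Q·ΣR_partial = 294.5 K − (208.6)(0.03914) = 286.3 K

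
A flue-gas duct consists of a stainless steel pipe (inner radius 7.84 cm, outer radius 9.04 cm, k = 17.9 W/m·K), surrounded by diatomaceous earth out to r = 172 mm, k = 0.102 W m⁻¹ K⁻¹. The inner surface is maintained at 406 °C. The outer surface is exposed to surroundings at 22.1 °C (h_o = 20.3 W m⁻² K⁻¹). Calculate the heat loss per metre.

Q' = 365 W/m

Resistance network (inner→outer):
  R'_stainless steel = ln(0.0904/0.0784)/(2πk) = 0.1424/(2π·17.9) = 0.001266 m·K/W
  R'_diatomaceous earth = ln(0.172/0.0904)/(2πk) = 0.6433/(2π·0.102) = 1.004 m·K/W
  R'_conv,out = 1/(2πr h) = 1/(2π·0.172·20.3) = 0.04558 m·K/W
ΣR = 0.001266 + 1.004 + 0.04558 = 1.051 m·K/W
Q' = ΔT/ΣR = (406 °C − 22.1 °C)/1.051 = 365 W/m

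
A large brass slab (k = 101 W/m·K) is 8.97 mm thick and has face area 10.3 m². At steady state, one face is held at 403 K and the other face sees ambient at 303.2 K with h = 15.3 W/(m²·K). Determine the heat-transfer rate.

Resistance network (inner→outer):
  R_brass = L/(kA) = 0.00897/(101·10.3) = 8.623×10^-6 K/W
  R_conv,out = 1/(hA) = 1/(15.3·10.3) = 0.006346 K/W
ΣR = 8.623×10^-6 + 0.006346 = 0.006355 K/W
Q = ΔT/ΣR = (403 K − 303.2 K)/0.006355 = 15700 W

Q = 15700 W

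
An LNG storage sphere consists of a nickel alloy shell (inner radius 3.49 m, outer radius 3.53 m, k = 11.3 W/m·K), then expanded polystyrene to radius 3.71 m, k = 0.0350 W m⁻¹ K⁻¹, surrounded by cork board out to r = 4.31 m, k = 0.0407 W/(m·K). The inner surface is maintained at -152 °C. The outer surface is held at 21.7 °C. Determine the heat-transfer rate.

Resistance network (inner→outer):
  R_nickel alloy = (1/3.49 − 1/3.53)/(4πk) = 0.003247/(4π·11.3) = 2.287×10^-5 K/W
  R_expanded polystyrene = (1/3.53 − 1/3.71)/(4πk) = 0.01374/(4π·0.0350) = 0.03125 K/W
  R_cork board = (1/3.71 − 1/4.31)/(4πk) = 0.03752/(4π·0.0407) = 0.07337 K/W
ΣR = 2.287×10^-5 + 0.03125 + 0.07337 = 0.1046 K/W
Q = ΔT/ΣR = (-152 °C − 21.7 °C)/0.1046 = -1660 W
(Negative Q ⇒ heat flows inward; heat gain = 1660 W.)

Q = 1660 W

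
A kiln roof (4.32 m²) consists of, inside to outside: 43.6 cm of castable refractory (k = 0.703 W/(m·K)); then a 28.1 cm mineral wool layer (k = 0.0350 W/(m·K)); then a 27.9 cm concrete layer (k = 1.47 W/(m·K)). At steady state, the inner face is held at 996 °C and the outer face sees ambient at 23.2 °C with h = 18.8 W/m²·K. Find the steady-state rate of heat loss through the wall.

Q = 473 W

Series thermal resistances, inner to outer:
  R_castable refractory = L/(kA) = 0.436/(0.703·4.32) = 0.1436 K/W
  R_mineral wool = L/(kA) = 0.281/(0.0350·4.32) = 1.858 K/W
  R_concrete = L/(kA) = 0.279/(1.47·4.32) = 0.04393 K/W
  R_conv,out = 1/(hA) = 1/(18.8·4.32) = 0.01231 K/W
ΣR = 0.1436 + 1.858 + 0.04393 + 0.01231 = 2.058 K/W
Q = ΔT/ΣR = (996 °C − 23.2 °C)/2.058 = 473 W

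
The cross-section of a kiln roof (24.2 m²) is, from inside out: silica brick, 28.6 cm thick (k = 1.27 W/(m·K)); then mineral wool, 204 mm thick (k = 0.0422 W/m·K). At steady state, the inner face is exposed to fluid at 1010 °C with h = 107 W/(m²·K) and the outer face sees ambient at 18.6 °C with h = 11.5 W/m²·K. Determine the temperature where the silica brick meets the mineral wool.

T = 965 °C

Series thermal resistances, inner to outer:
  R_conv,in = 1/(hA) = 1/(107·24.2) = 3.862×10^-4 K/W
  R_silica brick = L/(kA) = 0.286/(1.27·24.2) = 0.009306 K/W
  R_mineral wool = L/(kA) = 0.204/(0.0422·24.2) = 0.1998 K/W
  R_conv,out = 1/(hA) = 1/(11.5·24.2) = 0.003593 K/W
ΣR = 3.862×10^-4 + 0.009306 + 0.1998 + 0.003593 = 0.2131 K/W
Q = ΔT/ΣR = (1010 °C − 18.6 °C)/0.2131 = 4652 W
From the inner boundary to the silica brick/mineral wool interface, ΣR_partial = 0.009692 K/W.
T_interface = T_in − Q·ΣR_partial = 1010 °C − (4652)(0.009692) = 965 °C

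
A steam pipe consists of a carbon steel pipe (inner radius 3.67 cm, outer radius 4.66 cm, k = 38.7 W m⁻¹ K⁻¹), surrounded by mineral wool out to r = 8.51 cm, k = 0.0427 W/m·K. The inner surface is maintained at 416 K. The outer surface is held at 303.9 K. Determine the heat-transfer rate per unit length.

Q' = 49.9 W/m

Series thermal resistances, inner to outer:
  R'_carbon steel = ln(0.0466/0.0367)/(2πk) = 0.2388/(2π·38.7) = 9.822×10^-4 m·K/W
  R'_mineral wool = ln(0.0851/0.0466)/(2πk) = 0.6022/(2π·0.0427) = 2.245 m·K/W
ΣR = 9.822×10^-4 + 2.245 = 2.246 m·K/W
Q' = ΔT/ΣR = (416 K − 303.9 K)/2.246 = 49.9 W/m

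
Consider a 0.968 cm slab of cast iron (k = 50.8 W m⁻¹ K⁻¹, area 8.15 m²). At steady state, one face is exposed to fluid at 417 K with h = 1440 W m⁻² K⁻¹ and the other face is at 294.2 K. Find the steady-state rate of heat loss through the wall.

Q = 1.13×10^6 W

Series thermal resistances, inner to outer:
  R_conv,in = 1/(hA) = 1/(1440·8.15) = 8.521×10^-5 K/W
  R_cast iron = L/(kA) = 0.00968/(50.8·8.15) = 2.338×10^-5 K/W
ΣR = 8.521×10^-5 + 2.338×10^-5 = 1.086×10^-4 K/W
Q = ΔT/ΣR = (417 K − 294.2 K)/1.086×10^-4 = 1.13×10^6 W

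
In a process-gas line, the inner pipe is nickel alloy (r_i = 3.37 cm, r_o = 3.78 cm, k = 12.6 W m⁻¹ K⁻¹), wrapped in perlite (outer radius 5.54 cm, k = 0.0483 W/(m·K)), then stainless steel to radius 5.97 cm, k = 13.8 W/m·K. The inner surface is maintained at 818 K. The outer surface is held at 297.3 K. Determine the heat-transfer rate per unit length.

Q' = 413 W/m

Series thermal resistances, inner to outer:
  R'_nickel alloy = ln(0.0378/0.0337)/(2πk) = 0.1148/(2π·12.6) = 0.001450 m·K/W
  R'_perlite = ln(0.0554/0.0378)/(2πk) = 0.3823/(2π·0.0483) = 1.260 m·K/W
  R'_stainless steel = ln(0.0597/0.0554)/(2πk) = 0.07475/(2π·13.8) = 8.621×10^-4 m·K/W
ΣR = 0.001450 + 1.260 + 8.621×10^-4 = 1.262 m·K/W
Q' = ΔT/ΣR = (818 K − 297.3 K)/1.262 = 413 W/m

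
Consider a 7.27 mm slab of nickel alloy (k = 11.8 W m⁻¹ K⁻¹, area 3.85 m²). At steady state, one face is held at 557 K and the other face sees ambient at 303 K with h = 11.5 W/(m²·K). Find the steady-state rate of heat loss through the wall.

Treat each layer as a resistance in series:
  R_nickel alloy = L/(kA) = 0.00727/(11.8·3.85) = 1.600×10^-4 K/W
  R_conv,out = 1/(hA) = 1/(11.5·3.85) = 0.02259 K/W
ΣR = 1.600×10^-4 + 0.02259 = 0.02275 K/W
Q = ΔT/ΣR = (557 K − 303 K)/0.02275 = 11200 W

Q = 11200 W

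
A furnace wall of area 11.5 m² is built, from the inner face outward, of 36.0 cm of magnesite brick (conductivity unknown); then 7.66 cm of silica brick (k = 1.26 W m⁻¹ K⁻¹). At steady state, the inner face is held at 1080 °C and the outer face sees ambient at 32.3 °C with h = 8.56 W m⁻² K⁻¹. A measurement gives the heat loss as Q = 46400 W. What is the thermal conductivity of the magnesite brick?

ΣR = ΔT/Q = |1080 − 32.3|/46400 = 0.02258 K/W
Known resistances:
  R_silica brick = L/(kA) = 0.0766/(1.26·11.5) = 0.005286 K/W
  R_conv,out = 1/(hA) = 1/(8.56·11.5) = 0.01016 K/W
R_magnesite brick = ΣR − ΣR_known = 0.02258 − 0.01545 = 0.007130 K/W
L/(kA) = 0.007130 ⇒ k = 0.360/(0.007130·11.5) = 4.39 W/m·K

k = 4.39 W/m·K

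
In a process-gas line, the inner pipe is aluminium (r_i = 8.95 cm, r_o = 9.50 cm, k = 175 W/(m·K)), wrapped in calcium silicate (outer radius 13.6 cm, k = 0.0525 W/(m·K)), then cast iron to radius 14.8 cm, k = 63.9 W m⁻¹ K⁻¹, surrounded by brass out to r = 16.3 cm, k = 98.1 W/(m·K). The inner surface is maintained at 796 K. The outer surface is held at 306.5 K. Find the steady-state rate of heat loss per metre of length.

Resistance network (inner→outer):
  R'_aluminium = ln(0.0950/0.0895)/(2πk) = 0.05964/(2π·175) = 5.424×10^-5 m·K/W
  R'_calcium silicate = ln(0.136/0.0950)/(2πk) = 0.3588/(2π·0.0525) = 1.088 m·K/W
  R'_cast iron = ln(0.148/0.136)/(2πk) = 0.08456/(2π·63.9) = 2.106×10^-4 m·K/W
  R'_brass = ln(0.163/0.148)/(2πk) = 0.09654/(2π·98.1) = 1.566×10^-4 m·K/W
ΣR = 5.424×10^-5 + 1.088 + 2.106×10^-4 + 1.566×10^-4 = 1.088 m·K/W
Q' = ΔT/ΣR = (796 K − 306.5 K)/1.088 = 450 W/m

Q' = 450 W/m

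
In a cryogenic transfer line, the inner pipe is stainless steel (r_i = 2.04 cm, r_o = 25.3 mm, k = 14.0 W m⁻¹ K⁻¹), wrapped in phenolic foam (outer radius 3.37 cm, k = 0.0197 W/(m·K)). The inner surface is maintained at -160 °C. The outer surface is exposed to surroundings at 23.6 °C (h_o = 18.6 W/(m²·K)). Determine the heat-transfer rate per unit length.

Resistance network (inner→outer):
  R'_stainless steel = ln(0.0253/0.0204)/(2πk) = 0.2153/(2π·14.0) = 0.002447 m·K/W
  R'_phenolic foam = ln(0.0337/0.0253)/(2πk) = 0.2867/(2π·0.0197) = 2.316 m·K/W
  R'_conv,out = 1/(2πr h) = 1/(2π·0.0337·18.6) = 0.2539 m·K/W
ΣR = 0.002447 + 2.316 + 0.2539 = 2.572 m·K/W
Q' = ΔT/ΣR = (-160 °C − 23.6 °C)/2.572 = -71.4 W/m
(Negative Q' ⇒ heat flows inward; heat gain = 71.4 W/m.)

Q' = 71.4 W/m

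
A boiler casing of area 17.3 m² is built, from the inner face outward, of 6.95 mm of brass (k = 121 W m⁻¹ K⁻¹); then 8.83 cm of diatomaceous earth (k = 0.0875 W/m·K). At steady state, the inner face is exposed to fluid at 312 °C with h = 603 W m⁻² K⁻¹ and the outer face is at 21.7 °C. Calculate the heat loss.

Q = 4970 W

Series thermal resistances, inner to outer:
  R_conv,in = 1/(hA) = 1/(603·17.3) = 9.586×10^-5 K/W
  R_brass = L/(kA) = 0.00695/(121·17.3) = 3.320×10^-6 K/W
  R_diatomaceous earth = L/(kA) = 0.0883/(0.0875·17.3) = 0.05833 K/W
ΣR = 9.586×10^-5 + 3.320×10^-6 + 0.05833 = 0.05843 K/W
Q = ΔT/ΣR = (312 °C − 21.7 °C)/0.05843 = 4970 W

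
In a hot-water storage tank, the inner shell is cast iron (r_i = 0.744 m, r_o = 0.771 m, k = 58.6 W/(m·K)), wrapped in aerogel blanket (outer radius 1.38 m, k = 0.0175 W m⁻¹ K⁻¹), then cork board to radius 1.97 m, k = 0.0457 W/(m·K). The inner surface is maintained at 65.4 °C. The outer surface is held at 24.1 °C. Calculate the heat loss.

Resistance network (inner→outer):
  R_cast iron = (1/0.744 − 1/0.771)/(4πk) = 0.04707/(4π·58.6) = 6.392×10^-5 K/W
  R_aerogel blanket = (1/0.771 − 1/1.38)/(4πk) = 0.5724/(4π·0.0175) = 2.603 K/W
  R_cork board = (1/1.38 − 1/1.97)/(4πk) = 0.2170/(4π·0.0457) = 0.3779 K/W
ΣR = 6.392×10^-5 + 2.603 + 0.3779 = 2.981 K/W
Q = ΔT/ΣR = (65.4 °C − 24.1 °C)/2.981 = 13.9 W

Q = 13.9 W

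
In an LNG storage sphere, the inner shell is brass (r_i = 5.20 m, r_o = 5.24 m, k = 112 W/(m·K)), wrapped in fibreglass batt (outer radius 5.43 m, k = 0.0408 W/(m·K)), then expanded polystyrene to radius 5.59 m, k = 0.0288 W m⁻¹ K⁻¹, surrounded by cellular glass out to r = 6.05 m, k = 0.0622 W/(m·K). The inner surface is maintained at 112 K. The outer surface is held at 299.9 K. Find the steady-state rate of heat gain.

Q = 4180 W

Treat each layer as a resistance in series:
  R_brass = (1/5.20 − 1/5.24)/(4πk) = 0.001468/(4π·112) = 1.043×10^-6 K/W
  R_fibreglass batt = (1/5.24 − 1/5.43)/(4πk) = 0.006678/(4π·0.0408) = 0.01302 K/W
  R_expanded polystyrene = (1/5.43 − 1/5.59)/(4πk) = 0.005271/(4π·0.0288) = 0.01456 K/W
  R_cellular glass = (1/5.59 − 1/6.05)/(4πk) = 0.01360/(4π·0.0622) = 0.01740 K/W
ΣR = 1.043×10^-6 + 0.01302 + 0.01456 + 0.01740 = 0.04498 K/W
Q = ΔT/ΣR = (112 K − 299.9 K)/0.04498 = -4180 W
(Negative Q ⇒ heat flows inward; heat gain = 4180 W.)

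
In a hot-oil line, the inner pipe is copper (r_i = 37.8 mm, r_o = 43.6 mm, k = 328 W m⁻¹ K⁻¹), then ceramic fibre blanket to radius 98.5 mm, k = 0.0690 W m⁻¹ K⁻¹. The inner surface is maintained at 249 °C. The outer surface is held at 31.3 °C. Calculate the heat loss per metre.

Q' = 116 W/m

Treat each layer as a resistance in series:
  R'_copper = ln(0.0436/0.0378)/(2πk) = 0.1427/(2π·328) = 6.927×10^-5 m·K/W
  R'_ceramic fibre blanket = ln(0.0985/0.0436)/(2πk) = 0.8150/(2π·0.0690) = 1.880 m·K/W
ΣR = 6.927×10^-5 + 1.880 = 1.880 m·K/W
Q' = ΔT/ΣR = (249 °C − 31.3 °C)/1.880 = 116 W/m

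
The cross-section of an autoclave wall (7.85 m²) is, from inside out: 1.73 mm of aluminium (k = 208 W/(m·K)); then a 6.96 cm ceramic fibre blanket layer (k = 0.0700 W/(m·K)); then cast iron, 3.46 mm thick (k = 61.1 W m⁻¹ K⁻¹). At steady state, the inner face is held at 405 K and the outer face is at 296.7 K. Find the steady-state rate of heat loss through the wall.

Series thermal resistances, inner to outer:
  R_aluminium = L/(kA) = 0.00173/(208·7.85) = 1.060×10^-6 K/W
  R_ceramic fibre blanket = L/(kA) = 0.0696/(0.0700·7.85) = 0.1267 K/W
  R_cast iron = L/(kA) = 0.00346/(61.1·7.85) = 7.214×10^-6 K/W
ΣR = 1.060×10^-6 + 0.1267 + 7.214×10^-6 = 0.1267 K/W
Q = ΔT/ΣR = (405 K − 296.7 K)/0.1267 = 855 W

Q = 855 W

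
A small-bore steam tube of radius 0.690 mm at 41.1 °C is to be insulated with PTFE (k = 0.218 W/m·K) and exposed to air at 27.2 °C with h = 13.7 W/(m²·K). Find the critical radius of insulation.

r_cr = 1.59 cm

For a cylinder, r_cr = k_ins/h = 0.218/13.7 = 0.0159 m = 1.59 cm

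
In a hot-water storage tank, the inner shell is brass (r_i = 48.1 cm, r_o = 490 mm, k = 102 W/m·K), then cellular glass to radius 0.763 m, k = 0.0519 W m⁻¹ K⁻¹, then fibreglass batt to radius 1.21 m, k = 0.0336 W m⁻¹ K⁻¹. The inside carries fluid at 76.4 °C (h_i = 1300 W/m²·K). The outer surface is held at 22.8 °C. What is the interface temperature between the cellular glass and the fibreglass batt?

T = 49.9 °C

Series thermal resistances, inner to outer:
  R_conv,in = 1/(4πr²h) = 1/(4π·0.481²·1300) = 2.646×10^-4 K/W
  R_brass = (1/0.481 − 1/0.490)/(4πk) = 0.03819/(4π·102) = 2.979×10^-5 K/W
  R_cellular glass = (1/0.490 − 1/0.763)/(4πk) = 0.7302/(4π·0.0519) = 1.120 K/W
  R_fibreglass batt = (1/0.763 − 1/1.21)/(4πk) = 0.4842/(4π·0.0336) = 1.147 K/W
ΣR = 2.646×10^-4 + 2.979×10^-5 + 1.120 + 1.147 = 2.267 K/W
Q = ΔT/ΣR = (76.4 °C − 22.8 °C)/2.267 = 23.64 W
From the inner boundary to the cellular glass/fibreglass batt interface, ΣR_partial = 1.120 K/W.
T_interface = T_in − Q·ΣR_partial = 76.4 °C − (23.64)(1.120) = 49.9 °C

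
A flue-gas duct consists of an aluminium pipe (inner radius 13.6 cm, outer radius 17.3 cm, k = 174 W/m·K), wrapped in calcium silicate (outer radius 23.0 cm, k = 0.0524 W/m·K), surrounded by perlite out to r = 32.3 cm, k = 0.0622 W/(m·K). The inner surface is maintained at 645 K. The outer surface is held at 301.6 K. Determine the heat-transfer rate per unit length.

Q' = 198 W/m

Series thermal resistances, inner to outer:
  R'_aluminium = ln(0.173/0.136)/(2πk) = 0.2406/(2π·174) = 2.201×10^-4 m·K/W
  R'_calcium silicate = ln(0.230/0.173)/(2πk) = 0.2848/(2π·0.0524) = 0.8650 m·K/W
  R'_perlite = ln(0.323/0.230)/(2πk) = 0.3396/(2π·0.0622) = 0.8689 m·K/W
ΣR = 2.201×10^-4 + 0.8650 + 0.8689 = 1.734 m·K/W
Q' = ΔT/ΣR = (645 K − 301.6 K)/1.734 = 198 W/m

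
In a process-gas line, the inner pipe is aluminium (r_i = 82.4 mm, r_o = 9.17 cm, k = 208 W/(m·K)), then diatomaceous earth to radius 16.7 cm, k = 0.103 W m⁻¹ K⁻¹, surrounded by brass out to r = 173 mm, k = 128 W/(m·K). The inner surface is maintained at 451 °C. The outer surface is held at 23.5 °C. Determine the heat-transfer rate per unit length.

Q' = 461 W/m

Series thermal resistances, inner to outer:
  R'_aluminium = ln(0.0917/0.0824)/(2πk) = 0.1069/(2π·208) = 8.182×10^-5 m·K/W
  R'_diatomaceous earth = ln(0.167/0.0917)/(2πk) = 0.5995/(2π·0.103) = 0.9263 m·K/W
  R'_brass = ln(0.173/0.167)/(2πk) = 0.03530/(2π·128) = 4.389×10^-5 m·K/W
ΣR = 8.182×10^-5 + 0.9263 + 4.389×10^-5 = 0.9264 m·K/W
Q' = ΔT/ΣR = (451 °C − 23.5 °C)/0.9264 = 461 W/m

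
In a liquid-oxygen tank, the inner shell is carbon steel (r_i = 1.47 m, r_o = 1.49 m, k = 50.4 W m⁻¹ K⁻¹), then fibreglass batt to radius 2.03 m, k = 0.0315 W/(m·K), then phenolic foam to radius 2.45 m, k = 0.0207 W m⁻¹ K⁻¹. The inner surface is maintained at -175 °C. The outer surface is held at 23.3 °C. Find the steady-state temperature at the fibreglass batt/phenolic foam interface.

Series thermal resistances, inner to outer:
  R_carbon steel = (1/1.47 − 1/1.49)/(4πk) = 0.009131/(4π·50.4) = 1.442×10^-5 K/W
  R_fibreglass batt = (1/1.49 − 1/2.03)/(4πk) = 0.1785/(4π·0.0315) = 0.4510 K/W
  R_phenolic foam = (1/2.03 − 1/2.45)/(4πk) = 0.08445/(4π·0.0207) = 0.3246 K/W
ΣR = 1.442×10^-5 + 0.4510 + 0.3246 = 0.7756 K/W
Q = ΔT/ΣR = (-175 °C − 23.3 °C)/0.7756 = -255.7 W
From the inner boundary to the fibreglass batt/phenolic foam interface, ΣR_partial = 0.4510 K/W.
T_interface = T_in − Q·ΣR_partial = -175 °C − (-255.7)(0.4510) = -59.7 °C

T = -59.7 °C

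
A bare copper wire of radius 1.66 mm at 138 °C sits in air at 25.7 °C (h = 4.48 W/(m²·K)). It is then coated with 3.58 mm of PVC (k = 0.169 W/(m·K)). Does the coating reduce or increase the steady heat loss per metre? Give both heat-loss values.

increases: 5.25 → 14.3 W/m

Critical radius for a cylinder: r_cr = k/h = 0.0377 m = 3.77 cm.
Outer radius after coating: r₂ = 0.00166 + 0.00358 = 0.00524 m.
Since r₁ < r_cr and r₂ ≤ r_cr, the coating moves toward the maximum at r_cr — heat loss rises.
Bare: R = 1/(2πr₁h) = 21.40 m·K/W; Q = 112.3/21.40 = 5.25 W/m.
Coated: R = R_cond + R_conv = 7.862 m·K/W; Q = 112.3/7.862 = 14.3 W/m.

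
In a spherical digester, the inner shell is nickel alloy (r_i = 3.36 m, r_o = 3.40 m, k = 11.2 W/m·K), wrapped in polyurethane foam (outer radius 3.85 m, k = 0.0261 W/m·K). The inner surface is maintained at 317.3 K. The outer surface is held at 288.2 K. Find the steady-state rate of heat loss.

Resistance network (inner→outer):
  R_nickel alloy = (1/3.36 − 1/3.40)/(4πk) = 0.003501/(4π·11.2) = 2.488×10^-5 K/W
  R_polyurethane foam = (1/3.40 − 1/3.85)/(4πk) = 0.03438/(4π·0.0261) = 0.1048 K/W
ΣR = 2.488×10^-5 + 0.1048 = 0.1048 K/W
Q = ΔT/ΣR = (317.3 K − 288.2 K)/0.1048 = 278 W

Q = 278 W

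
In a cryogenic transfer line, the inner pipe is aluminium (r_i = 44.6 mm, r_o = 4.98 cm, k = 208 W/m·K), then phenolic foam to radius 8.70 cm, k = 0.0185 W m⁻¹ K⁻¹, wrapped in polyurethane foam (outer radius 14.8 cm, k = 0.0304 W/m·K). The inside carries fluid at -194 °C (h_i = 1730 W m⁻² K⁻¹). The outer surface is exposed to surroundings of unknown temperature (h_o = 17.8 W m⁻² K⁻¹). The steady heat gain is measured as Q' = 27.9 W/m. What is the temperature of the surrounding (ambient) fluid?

Series resistances:
  R'_conv,in = 1/(2πr h) = 1/(2π·0.0446·1730) = 0.002063 m·K/W
  R'_aluminium = ln(0.0498/0.0446)/(2πk) = 0.1103/(2π·208) = 8.438×10^-5 m·K/W
  R'_phenolic foam = ln(0.0870/0.0498)/(2πk) = 0.5579/(2π·0.0185) = 4.800 m·K/W
  R'_polyurethane foam = ln(0.148/0.0870)/(2πk) = 0.5313/(2π·0.0304) = 2.782 m·K/W
  R'_conv,out = 1/(2πr h) = 1/(2π·0.148·17.8) = 0.06041 m·K/W
ΣR = 7.644 m·K/W
ΔT = Q'·ΣR = 27.9 × 7.644 = 213.3 K
Heat flows inward, so T_out = T_in + ΔT = -194 + 213.3 = 19.3 °C

T_out = 19.3 °C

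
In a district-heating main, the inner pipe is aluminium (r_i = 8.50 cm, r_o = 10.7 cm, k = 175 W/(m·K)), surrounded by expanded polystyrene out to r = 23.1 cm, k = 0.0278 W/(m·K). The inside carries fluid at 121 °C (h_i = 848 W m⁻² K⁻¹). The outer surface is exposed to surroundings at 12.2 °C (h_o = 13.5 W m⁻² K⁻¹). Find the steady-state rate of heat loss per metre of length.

Resistance network (inner→outer):
  R'_conv,in = 1/(2πr h) = 1/(2π·0.0850·848) = 0.002208 m·K/W
  R'_aluminium = ln(0.107/0.0850)/(2πk) = 0.2302/(2π·175) = 2.093×10^-4 m·K/W
  R'_expanded polystyrene = ln(0.231/0.107)/(2πk) = 0.7696/(2π·0.0278) = 4.406 m·K/W
  R'_conv,out = 1/(2πr h) = 1/(2π·0.231·13.5) = 0.05104 m·K/W
ΣR = 0.002208 + 2.093×10^-4 + 4.406 + 0.05104 = 4.459 m·K/W
Q' = ΔT/ΣR = (121 °C − 12.2 °C)/4.459 = 24.4 W/m

Q' = 24.4 W/m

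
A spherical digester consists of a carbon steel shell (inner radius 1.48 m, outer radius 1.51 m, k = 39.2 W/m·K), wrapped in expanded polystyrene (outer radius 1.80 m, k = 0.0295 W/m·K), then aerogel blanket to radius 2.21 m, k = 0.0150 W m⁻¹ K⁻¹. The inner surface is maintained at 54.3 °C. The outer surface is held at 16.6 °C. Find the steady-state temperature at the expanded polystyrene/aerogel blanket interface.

T = 41.3 °C

Treat each layer as a resistance in series:
  R_carbon steel = (1/1.48 − 1/1.51)/(4πk) = 0.01342/(4π·39.2) = 2.725×10^-5 K/W
  R_expanded polystyrene = (1/1.51 − 1/1.80)/(4πk) = 0.1067/(4π·0.0295) = 0.2878 K/W
  R_aerogel blanket = (1/1.80 − 1/2.21)/(4πk) = 0.1031/(4π·0.0150) = 0.5468 K/W
ΣR = 2.725×10^-5 + 0.2878 + 0.5468 = 0.8346 K/W
Q = ΔT/ΣR = (54.3 °C − 16.6 °C)/0.8346 = 45.17 W
From the inner boundary to the expanded polystyrene/aerogel blanket interface, ΣR_partial = 0.2878 K/W.
T_interface = T_in − Q·ΣR_partial = 54.3 °C − (45.17)(0.2878) = 41.3 °C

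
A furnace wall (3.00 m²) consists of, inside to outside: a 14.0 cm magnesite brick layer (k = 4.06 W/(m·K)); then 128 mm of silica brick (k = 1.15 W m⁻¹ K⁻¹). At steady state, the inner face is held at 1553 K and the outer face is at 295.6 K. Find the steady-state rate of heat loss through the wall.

Resistance network (inner→outer):
  R_magnesite brick = L/(kA) = 0.140/(4.06·3.00) = 0.01149 K/W
  R_silica brick = L/(kA) = 0.128/(1.15·3.00) = 0.03710 K/W
ΣR = 0.01149 + 0.03710 = 0.04859 K/W
Q = ΔT/ΣR = (1553 K − 295.6 K)/0.04859 = 25900 W

Q = 25.9 kW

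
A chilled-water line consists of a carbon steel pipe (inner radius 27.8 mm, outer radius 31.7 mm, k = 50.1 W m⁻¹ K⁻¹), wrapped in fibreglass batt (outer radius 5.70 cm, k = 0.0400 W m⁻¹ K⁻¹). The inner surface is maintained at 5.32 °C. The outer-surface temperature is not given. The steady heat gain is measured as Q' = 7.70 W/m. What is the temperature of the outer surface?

Sum the resistances:
  R'_carbon steel = ln(0.0317/0.0278)/(2πk) = 0.1313/(2π·50.1) = 4.170×10^-4 m·K/W
  R'_fibreglass batt = ln(0.0570/0.0317)/(2πk) = 0.5867/(2π·0.0400) = 2.335 m·K/W
ΣR = 2.335 m·K/W
ΔT = Q'·ΣR = 7.70 × 2.335 = 17.98 K
Heat flows inward, so T_out = T_in + ΔT = 5.32 + 17.98 = 23.3 °C

T_out = 23.3 °C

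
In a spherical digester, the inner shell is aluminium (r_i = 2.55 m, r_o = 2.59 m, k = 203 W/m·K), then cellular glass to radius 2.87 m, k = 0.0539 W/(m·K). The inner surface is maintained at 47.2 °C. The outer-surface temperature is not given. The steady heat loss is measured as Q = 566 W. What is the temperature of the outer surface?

T_out = 15.7 °C

Series resistances:
  R_aluminium = (1/2.55 − 1/2.59)/(4πk) = 0.006056/(4π·203) = 2.374×10^-6 K/W
  R_cellular glass = (1/2.59 − 1/2.87)/(4πk) = 0.03767/(4π·0.0539) = 0.05561 K/W
ΣR = 0.05562 K/W
ΔT = Q·ΣR = 566 × 0.05562 = 31.48 K
Heat flows outward, so T_out = T_in − ΔT = 47.2 − 31.48 = 15.7 °C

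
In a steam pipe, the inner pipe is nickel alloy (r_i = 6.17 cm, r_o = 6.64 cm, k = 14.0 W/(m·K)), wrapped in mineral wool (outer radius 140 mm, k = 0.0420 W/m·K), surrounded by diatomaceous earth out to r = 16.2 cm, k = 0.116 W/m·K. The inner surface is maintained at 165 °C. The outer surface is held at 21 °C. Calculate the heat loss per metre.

Treat each layer as a resistance in series:
  R'_nickel alloy = ln(0.0664/0.0617)/(2πk) = 0.07341/(2π·14.0) = 8.346×10^-4 m·K/W
  R'_mineral wool = ln(0.140/0.0664)/(2πk) = 0.7459/(2π·0.0420) = 2.827 m·K/W
  R'_diatomaceous earth = ln(0.162/0.140)/(2πk) = 0.1460/(2π·0.116) = 0.2003 m·K/W
ΣR = 8.346×10^-4 + 2.827 + 0.2003 = 3.028 m·K/W
Q' = ΔT/ΣR = (165 °C − 21 °C)/3.028 = 47.6 W/m

Q' = 47.6 W/m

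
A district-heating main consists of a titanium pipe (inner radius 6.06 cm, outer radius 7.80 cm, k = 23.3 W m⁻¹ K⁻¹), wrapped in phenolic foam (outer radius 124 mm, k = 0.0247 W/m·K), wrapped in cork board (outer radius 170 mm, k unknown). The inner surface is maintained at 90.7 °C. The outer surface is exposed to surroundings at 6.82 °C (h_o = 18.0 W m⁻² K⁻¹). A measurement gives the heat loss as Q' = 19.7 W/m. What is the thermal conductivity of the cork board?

k = 0.0413 W/m·K

ΣR = ΔT/Q' = |90.7 − 6.82|/19.7 = 4.258 m·K/W
Known resistances:
  R'_titanium = ln(0.0780/0.0606)/(2πk) = 0.2524/(2π·23.3) = 0.001724 m·K/W
  R'_phenolic foam = ln(0.124/0.0780)/(2πk) = 0.4636/(2π·0.0247) = 2.987 m·K/W
  R'_conv,out = 1/(2πr h) = 1/(2π·0.170·18.0) = 0.05201 m·K/W
R_cork board = ΣR − ΣR_known = 4.258 − 3.041 = 1.217 m·K/W
ln(r₂/r₁)/(2πk) = 1.217 ⇒ k = 0.3155/(2π·1.217) = 0.0413 W/m·K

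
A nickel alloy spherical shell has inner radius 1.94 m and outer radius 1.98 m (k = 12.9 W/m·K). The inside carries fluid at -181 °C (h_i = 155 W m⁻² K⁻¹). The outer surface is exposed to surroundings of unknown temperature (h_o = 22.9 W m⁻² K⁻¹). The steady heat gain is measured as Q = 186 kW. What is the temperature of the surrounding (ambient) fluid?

Sum the resistances:
  R_conv,in = 1/(4πr²h) = 1/(4π·1.94²·155) = 1.364×10^-4 K/W
  R_nickel alloy = (1/1.94 − 1/1.98)/(4πk) = 0.01041/(4π·12.9) = 6.424×10^-5 K/W
  R_conv,out = 1/(4πr²h) = 1/(4π·1.98²·22.9) = 8.864×10^-4 K/W
ΣR = 0.001087 K/W
ΔT = Q·ΣR = 1.86×10^5 × 0.001087 = 202.2 K
Heat flows inward, so T_out = T_in + ΔT = -181 + 202.2 = 21.2 °C

T_out = 21.2 °C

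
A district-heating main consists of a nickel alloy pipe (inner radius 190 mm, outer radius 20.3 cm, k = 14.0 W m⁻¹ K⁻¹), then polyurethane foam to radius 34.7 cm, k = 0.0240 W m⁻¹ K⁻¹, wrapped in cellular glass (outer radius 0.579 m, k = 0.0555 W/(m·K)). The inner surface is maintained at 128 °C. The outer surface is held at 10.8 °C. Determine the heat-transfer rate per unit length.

Q' = 23.3 W/m

Resistance network (inner→outer):
  R'_nickel alloy = ln(0.203/0.190)/(2πk) = 0.06618/(2π·14.0) = 7.524×10^-4 m·K/W
  R'_polyurethane foam = ln(0.347/0.203)/(2πk) = 0.5361/(2π·0.0240) = 3.555 m·K/W
  R'_cellular glass = ln(0.579/0.347)/(2πk) = 0.5120/(2π·0.0555) = 1.468 m·K/W
ΣR = 7.524×10^-4 + 3.555 + 1.468 = 5.024 m·K/W
Q' = ΔT/ΣR = (128 °C − 10.8 °C)/5.024 = 23.3 W/m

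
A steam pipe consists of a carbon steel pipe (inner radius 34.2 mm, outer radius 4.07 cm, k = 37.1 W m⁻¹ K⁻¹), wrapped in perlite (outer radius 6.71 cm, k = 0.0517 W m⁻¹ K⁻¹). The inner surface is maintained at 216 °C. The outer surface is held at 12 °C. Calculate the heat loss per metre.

Q' = 132 W/m

Treat each layer as a resistance in series:
  R'_carbon steel = ln(0.0407/0.0342)/(2πk) = 0.1740/(2π·37.1) = 7.465×10^-4 m·K/W
  R'_perlite = ln(0.0671/0.0407)/(2πk) = 0.5000/(2π·0.0517) = 1.539 m·K/W
ΣR = 7.465×10^-4 + 1.539 = 1.540 m·K/W
Q' = ΔT/ΣR = (216 °C − 12 °C)/1.540 = 132 W/m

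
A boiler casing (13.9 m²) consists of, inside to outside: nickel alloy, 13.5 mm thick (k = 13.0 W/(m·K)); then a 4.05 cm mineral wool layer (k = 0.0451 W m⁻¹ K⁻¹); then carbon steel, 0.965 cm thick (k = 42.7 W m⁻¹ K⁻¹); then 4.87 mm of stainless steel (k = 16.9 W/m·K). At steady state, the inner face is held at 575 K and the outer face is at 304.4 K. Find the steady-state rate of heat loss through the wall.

Series thermal resistances, inner to outer:
  R_nickel alloy = L/(kA) = 0.0135/(13.0·13.9) = 7.471×10^-5 K/W
  R_mineral wool = L/(kA) = 0.0405/(0.0451·13.9) = 0.06460 K/W
  R_carbon steel = L/(kA) = 0.00965/(42.7·13.9) = 1.626×10^-5 K/W
  R_stainless steel = L/(kA) = 0.00487/(16.9·13.9) = 2.073×10^-5 K/W
ΣR = 7.471×10^-5 + 0.06460 + 1.626×10^-5 + 2.073×10^-5 = 0.06471 K/W
Q = ΔT/ΣR = (575 K − 304.4 K)/0.06471 = 4180 W

Q = 4180 W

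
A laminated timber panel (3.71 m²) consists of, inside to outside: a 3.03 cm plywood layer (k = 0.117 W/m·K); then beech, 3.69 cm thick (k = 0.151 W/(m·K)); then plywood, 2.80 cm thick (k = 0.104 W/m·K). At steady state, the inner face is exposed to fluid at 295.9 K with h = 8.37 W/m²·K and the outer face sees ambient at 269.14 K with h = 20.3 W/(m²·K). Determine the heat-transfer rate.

Q = 105 W

Series thermal resistances, inner to outer:
  R_conv,in = 1/(hA) = 1/(8.37·3.71) = 0.03220 K/W
  R_plywood = L/(kA) = 0.0303/(0.117·3.71) = 0.06980 K/W
  R_beech = L/(kA) = 0.0369/(0.151·3.71) = 0.06587 K/W
  R_plywood = L/(kA) = 0.0280/(0.104·3.71) = 0.07257 K/W
  R_conv,out = 1/(hA) = 1/(20.3·3.71) = 0.01328 K/W
ΣR = 0.03220 + 0.06980 + 0.06587 + 0.07257 + 0.01328 = 0.2537 K/W
Q = ΔT/ΣR = (295.9 K − 269.14 K)/0.2537 = 105 W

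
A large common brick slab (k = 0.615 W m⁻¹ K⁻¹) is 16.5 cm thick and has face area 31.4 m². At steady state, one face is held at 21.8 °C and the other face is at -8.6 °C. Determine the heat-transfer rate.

Q = kA·ΔT/L = 0.615 × 31.4 × |21.8 °C − -8.6 °C| / 0.165 = 3560 W

Q = 3.56 kW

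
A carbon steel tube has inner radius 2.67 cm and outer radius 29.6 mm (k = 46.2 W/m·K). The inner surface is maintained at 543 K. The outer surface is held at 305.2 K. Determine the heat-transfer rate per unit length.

Q' = 669 kW/m

Q' = 2πk·ΔT/ln(r₂/r₁) = 2π × 46.2 × 237.8 / ln(0.0296/0.0267) = 6.69×10^5 W/m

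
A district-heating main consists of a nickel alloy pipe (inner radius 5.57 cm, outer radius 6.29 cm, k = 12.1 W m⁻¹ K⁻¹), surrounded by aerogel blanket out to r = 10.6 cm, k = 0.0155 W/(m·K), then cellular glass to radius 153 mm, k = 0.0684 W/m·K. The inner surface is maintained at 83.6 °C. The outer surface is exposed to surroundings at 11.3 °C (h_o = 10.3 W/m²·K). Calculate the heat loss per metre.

Treat each layer as a resistance in series:
  R'_nickel alloy = ln(0.0629/0.0557)/(2πk) = 0.1216/(2π·12.1) = 0.001599 m·K/W
  R'_aerogel blanket = ln(0.106/0.0629)/(2πk) = 0.5219/(2π·0.0155) = 5.359 m·K/W
  R'_cellular glass = ln(0.153/0.106)/(2πk) = 0.3670/(2π·0.0684) = 0.8539 m·K/W
  R'_conv,out = 1/(2πr h) = 1/(2π·0.153·10.3) = 0.1010 m·K/W
ΣR = 0.001599 + 5.359 + 0.8539 + 0.1010 = 6.315 m·K/W
Q' = ΔT/ΣR = (83.6 °C − 11.3 °C)/6.315 = 11.4 W/m

Q' = 11.4 W/m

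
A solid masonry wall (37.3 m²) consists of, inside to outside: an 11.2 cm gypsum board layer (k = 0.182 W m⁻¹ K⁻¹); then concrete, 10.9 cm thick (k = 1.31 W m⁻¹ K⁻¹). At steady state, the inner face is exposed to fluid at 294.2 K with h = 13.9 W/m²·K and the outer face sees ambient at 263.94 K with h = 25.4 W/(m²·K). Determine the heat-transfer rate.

Treat each layer as a resistance in series:
  R_conv,in = 1/(hA) = 1/(13.9·37.3) = 0.001929 K/W
  R_gypsum board = L/(kA) = 0.112/(0.182·37.3) = 0.01650 K/W
  R_concrete = L/(kA) = 0.109/(1.31·37.3) = 0.002231 K/W
  R_conv,out = 1/(hA) = 1/(25.4·37.3) = 0.001055 K/W
ΣR = 0.001929 + 0.01650 + 0.002231 + 0.001055 = 0.02172 K/W
Q = ΔT/ΣR = (294.2 K − 263.94 K)/0.02172 = 1390 W

Q = 1390 W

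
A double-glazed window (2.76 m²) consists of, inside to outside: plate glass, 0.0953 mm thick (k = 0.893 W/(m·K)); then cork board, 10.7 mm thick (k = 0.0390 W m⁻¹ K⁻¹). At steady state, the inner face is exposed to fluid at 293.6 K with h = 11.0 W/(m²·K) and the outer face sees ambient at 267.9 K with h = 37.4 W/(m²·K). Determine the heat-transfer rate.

Q = 181 W

Series thermal resistances, inner to outer:
  R_conv,in = 1/(hA) = 1/(11.0·2.76) = 0.03294 K/W
  R_plate glass = L/(kA) = 9.53×10^-5/(0.893·2.76) = 3.867×10^-5 K/W
  R_cork board = L/(kA) = 0.0107/(0.0390·2.76) = 0.09941 K/W
  R_conv,out = 1/(hA) = 1/(37.4·2.76) = 0.009688 K/W
ΣR = 0.03294 + 3.867×10^-5 + 0.09941 + 0.009688 = 0.1421 K/W
Q = ΔT/ΣR = (293.6 K − 267.9 K)/0.1421 = 181 W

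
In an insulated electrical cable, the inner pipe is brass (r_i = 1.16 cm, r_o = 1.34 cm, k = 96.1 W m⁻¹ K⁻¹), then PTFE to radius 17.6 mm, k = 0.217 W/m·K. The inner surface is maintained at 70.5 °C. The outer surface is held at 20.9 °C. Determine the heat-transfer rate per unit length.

Q' = 248 W/m

Resistance network (inner→outer):
  R'_brass = ln(0.0134/0.0116)/(2πk) = 0.1442/(2π·96.1) = 2.389×10^-4 m·K/W
  R'_PTFE = ln(0.0176/0.0134)/(2πk) = 0.2726/(2π·0.217) = 0.2000 m·K/W
ΣR = 2.389×10^-4 + 0.2000 = 0.2002 m·K/W
Q' = ΔT/ΣR = (70.5 °C − 20.9 °C)/0.2002 = 248 W/m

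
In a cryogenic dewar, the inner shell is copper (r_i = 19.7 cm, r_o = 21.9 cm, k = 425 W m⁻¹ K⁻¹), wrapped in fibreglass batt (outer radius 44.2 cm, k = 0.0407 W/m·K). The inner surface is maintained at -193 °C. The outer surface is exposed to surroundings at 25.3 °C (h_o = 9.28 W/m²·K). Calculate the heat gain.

Resistance network (inner→outer):
  R_copper = (1/0.197 − 1/0.219)/(4πk) = 0.5099/(4π·425) = 9.548×10^-5 K/W
  R_fibreglass batt = (1/0.219 − 1/0.442)/(4πk) = 2.304/(4π·0.0407) = 4.504 K/W
  R_conv,out = 1/(4πr²h) = 1/(4π·0.442²·9.28) = 0.04389 K/W
ΣR = 9.548×10^-5 + 4.504 + 0.04389 = 4.548 K/W
Q = ΔT/ΣR = (-193 °C − 25.3 °C)/4.548 = -48.0 W
(Negative Q ⇒ heat flows inward; heat gain = 48.0 W.)

Q = 48.0 W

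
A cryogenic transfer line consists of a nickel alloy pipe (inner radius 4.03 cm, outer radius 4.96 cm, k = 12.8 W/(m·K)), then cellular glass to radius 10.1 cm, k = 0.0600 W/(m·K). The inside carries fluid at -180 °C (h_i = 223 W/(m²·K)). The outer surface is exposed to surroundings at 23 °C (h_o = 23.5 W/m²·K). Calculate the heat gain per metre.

Treat each layer as a resistance in series:
  R'_conv,in = 1/(2πr h) = 1/(2π·0.0403·223) = 0.01771 m·K/W
  R'_nickel alloy = ln(0.0496/0.0403)/(2πk) = 0.2076/(2π·12.8) = 0.002582 m·K/W
  R'_cellular glass = ln(0.101/0.0496)/(2πk) = 0.7111/(2π·0.0600) = 1.886 m·K/W
  R'_conv,out = 1/(2πr h) = 1/(2π·0.101·23.5) = 0.06705 m·K/W
ΣR = 0.01771 + 0.002582 + 1.886 + 0.06705 = 1.973 m·K/W
Q' = ΔT/ΣR = (-180 °C − 23 °C)/1.973 = -103 W/m
(Negative Q' ⇒ heat flows inward; heat gain = 103 W/m.)

Q' = 103 W/m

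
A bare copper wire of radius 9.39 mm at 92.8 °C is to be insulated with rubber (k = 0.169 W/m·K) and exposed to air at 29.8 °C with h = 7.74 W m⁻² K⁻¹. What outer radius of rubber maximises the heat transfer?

For a cylinder, r_cr = k_ins/h = 0.169/7.74 = 0.0218 m = 2.18 cm

r_cr = 2.18 cm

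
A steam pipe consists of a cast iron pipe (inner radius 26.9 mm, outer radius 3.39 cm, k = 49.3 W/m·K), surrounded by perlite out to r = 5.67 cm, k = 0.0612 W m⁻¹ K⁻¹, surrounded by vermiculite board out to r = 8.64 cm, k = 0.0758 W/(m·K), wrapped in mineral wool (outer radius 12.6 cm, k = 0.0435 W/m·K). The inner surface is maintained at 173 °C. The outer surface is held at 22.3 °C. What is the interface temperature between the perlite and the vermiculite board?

T = 117 °C

Resistance network (inner→outer):
  R'_cast iron = ln(0.0339/0.0269)/(2πk) = 0.2313/(2π·49.3) = 7.467×10^-4 m·K/W
  R'_perlite = ln(0.0567/0.0339)/(2πk) = 0.5144/(2π·0.0612) = 1.338 m·K/W
  R'_vermiculite board = ln(0.0864/0.0567)/(2πk) = 0.4212/(2π·0.0758) = 0.8844 m·K/W
  R'_mineral wool = ln(0.126/0.0864)/(2πk) = 0.3773/(2π·0.0435) = 1.380 m·K/W
ΣR = 7.467×10^-4 + 1.338 + 0.8844 + 1.380 = 3.603 m·K/W
Q' = ΔT/ΣR = (173 °C − 22.3 °C)/3.603 = 41.83 W/m
From the inner boundary to the perlite/vermiculite board interface, ΣR_partial = 1.339 m·K/W.
T_interface = T_in − Q'·ΣR_partial = 173 °C − (41.83)(1.339) = 117 °C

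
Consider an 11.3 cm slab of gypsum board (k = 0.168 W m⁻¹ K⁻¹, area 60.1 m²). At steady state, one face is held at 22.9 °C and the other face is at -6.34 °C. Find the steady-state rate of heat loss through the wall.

Q = 2610 W

Q = kA·ΔT/L = 0.168 × 60.1 × |22.9 °C − -6.34 °C| / 0.113 = 2610 W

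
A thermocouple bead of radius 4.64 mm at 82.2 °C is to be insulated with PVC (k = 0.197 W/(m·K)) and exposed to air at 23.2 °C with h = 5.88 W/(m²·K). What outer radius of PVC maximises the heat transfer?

r_cr = 6.70 cm

For a sphere, r_cr = 2k_ins/h = 2·0.197/5.88 = 0.0670 m = 6.70 cm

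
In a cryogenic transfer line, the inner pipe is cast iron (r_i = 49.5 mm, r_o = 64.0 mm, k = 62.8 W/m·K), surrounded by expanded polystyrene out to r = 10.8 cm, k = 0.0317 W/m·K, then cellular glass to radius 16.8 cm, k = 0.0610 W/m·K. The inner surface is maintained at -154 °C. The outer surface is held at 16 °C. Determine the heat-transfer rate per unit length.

Q' = 45.0 W/m

Series thermal resistances, inner to outer:
  R'_cast iron = ln(0.0640/0.0495)/(2πk) = 0.2569/(2π·62.8) = 6.511×10^-4 m·K/W
  R'_expanded polystyrene = ln(0.108/0.0640)/(2πk) = 0.5232/(2π·0.0317) = 2.627 m·K/W
  R'_cellular glass = ln(0.168/0.108)/(2πk) = 0.4418/(2π·0.0610) = 1.153 m·K/W
ΣR = 6.511×10^-4 + 2.627 + 1.153 = 3.781 m·K/W
Q' = ΔT/ΣR = (-154 °C − 16 °C)/3.781 = -45.0 W/m
(Negative Q' ⇒ heat flows inward; heat gain = 45.0 W/m.)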